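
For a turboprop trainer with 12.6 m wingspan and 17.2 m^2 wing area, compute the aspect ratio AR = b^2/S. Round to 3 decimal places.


Step 1: b^2 = 12.6^2 = 158.76
Step 2: AR = 158.76 / 17.2 = 9.230

9.230


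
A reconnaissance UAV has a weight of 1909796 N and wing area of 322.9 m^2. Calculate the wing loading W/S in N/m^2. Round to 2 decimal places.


Step 1: Wing loading = W / S = 1909796 / 322.9
Step 2: Wing loading = 5914.51 N/m^2

5914.51


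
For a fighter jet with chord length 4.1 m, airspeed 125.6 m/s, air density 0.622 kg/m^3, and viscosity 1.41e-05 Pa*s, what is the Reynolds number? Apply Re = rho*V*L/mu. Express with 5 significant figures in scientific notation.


Step 1: Numerator = rho * V * L = 0.622 * 125.6 * 4.1 = 320.30512
Step 2: Re = 320.30512 / 1.41e-05
Step 3: Re = 2.2717e+07

2.2717e+07


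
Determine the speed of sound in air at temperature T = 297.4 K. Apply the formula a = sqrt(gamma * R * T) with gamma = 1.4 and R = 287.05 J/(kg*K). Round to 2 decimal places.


Step 1: gamma * R * T = 1.4 * 287.05 * 297.4 = 119516.138
Step 2: a = sqrt(119516.138) = 345.71 m/s

345.71


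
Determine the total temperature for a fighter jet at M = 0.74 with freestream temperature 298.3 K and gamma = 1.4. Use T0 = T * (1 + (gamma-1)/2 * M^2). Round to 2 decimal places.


Step 1: (gamma-1)/2 = 0.2
Step 2: M^2 = 0.5476
Step 3: 1 + 0.2 * 0.5476 = 1.10952
Step 4: T0 = 298.3 * 1.10952 = 330.97 K

330.97


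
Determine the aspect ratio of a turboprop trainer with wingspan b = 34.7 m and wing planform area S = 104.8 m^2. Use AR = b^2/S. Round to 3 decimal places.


Step 1: b^2 = 34.7^2 = 1204.09
Step 2: AR = 1204.09 / 104.8 = 11.489

11.489


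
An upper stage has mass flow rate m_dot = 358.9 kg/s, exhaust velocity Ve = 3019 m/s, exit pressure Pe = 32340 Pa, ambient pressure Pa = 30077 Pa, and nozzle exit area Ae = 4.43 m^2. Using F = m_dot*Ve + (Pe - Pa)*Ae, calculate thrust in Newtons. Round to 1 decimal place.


Step 1: Momentum thrust = m_dot * Ve = 358.9 * 3019 = 1083519.1 N
Step 2: Pressure thrust = (Pe - Pa) * Ae = (32340 - 30077) * 4.43 = 10025.09 N
Step 3: Total thrust F = 1083519.1 + 10025.09 = 1093544.2 N

1093544.2


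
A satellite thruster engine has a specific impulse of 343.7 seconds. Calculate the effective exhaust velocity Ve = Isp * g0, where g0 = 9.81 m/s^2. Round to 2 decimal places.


Step 1: Ve = Isp * g0 = 343.7 * 9.81
Step 2: Ve = 3371.70 m/s

3371.70


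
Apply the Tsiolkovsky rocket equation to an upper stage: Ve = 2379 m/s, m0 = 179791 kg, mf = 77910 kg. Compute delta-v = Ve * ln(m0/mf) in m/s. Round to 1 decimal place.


Step 1: Mass ratio m0/mf = 179791 / 77910 = 2.307676
Step 2: ln(2.307676) = 0.836241
Step 3: delta-v = 2379 * 0.836241 = 1989.4 m/s

1989.4


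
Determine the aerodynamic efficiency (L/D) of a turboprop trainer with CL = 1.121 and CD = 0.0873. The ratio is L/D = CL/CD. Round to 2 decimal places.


Step 1: L/D = CL / CD = 1.121 / 0.0873
Step 2: L/D = 12.84

12.84


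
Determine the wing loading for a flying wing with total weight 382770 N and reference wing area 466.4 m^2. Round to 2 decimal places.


Step 1: Wing loading = W / S = 382770 / 466.4
Step 2: Wing loading = 820.69 N/m^2

820.69


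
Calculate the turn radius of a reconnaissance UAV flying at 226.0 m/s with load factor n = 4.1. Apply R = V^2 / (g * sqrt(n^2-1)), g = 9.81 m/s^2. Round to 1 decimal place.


Step 1: V^2 = 226.0^2 = 51076.0
Step 2: n^2 - 1 = 4.1^2 - 1 = 15.81
Step 3: sqrt(15.81) = 3.976179
Step 4: R = 51076.0 / (9.81 * 3.976179) = 1309.4 m

1309.4


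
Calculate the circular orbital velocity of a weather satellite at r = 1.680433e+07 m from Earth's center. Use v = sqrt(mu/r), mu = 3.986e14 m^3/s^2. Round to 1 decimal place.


Step 1: mu / r = 3.986e14 / 1.680433e+07 = 23720076.9087
Step 2: v = sqrt(23720076.9087) = 4870.3 m/s

4870.3


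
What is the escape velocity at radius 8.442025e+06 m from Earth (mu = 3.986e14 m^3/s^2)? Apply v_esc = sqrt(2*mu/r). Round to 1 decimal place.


Step 1: 2*mu/r = 2 * 3.986e14 / 8.442025e+06 = 94432319.2599
Step 2: v_esc = sqrt(94432319.2599) = 9717.6 m/s

9717.6


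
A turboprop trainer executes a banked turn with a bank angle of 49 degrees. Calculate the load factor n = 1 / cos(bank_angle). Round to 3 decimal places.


Step 1: Convert 49 degrees to radians = 0.855211
Step 2: cos(49 deg) = 0.656059
Step 3: n = 1 / 0.656059 = 1.524

1.524


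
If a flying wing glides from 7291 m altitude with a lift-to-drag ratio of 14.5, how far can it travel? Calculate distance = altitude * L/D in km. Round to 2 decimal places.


Step 1: Glide distance = altitude * L/D = 7291 * 14.5 = 105719.5 m
Step 2: Convert to km: 105719.5 / 1000 = 105.72 km

105.72


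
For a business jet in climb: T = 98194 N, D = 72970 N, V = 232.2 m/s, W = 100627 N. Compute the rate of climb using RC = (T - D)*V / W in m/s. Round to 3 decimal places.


Step 1: Excess thrust = T - D = 98194 - 72970 = 25224 N
Step 2: Excess power = 25224 * 232.2 = 5857012.8 W
Step 3: RC = 5857012.8 / 100627 = 58.205 m/s

58.205


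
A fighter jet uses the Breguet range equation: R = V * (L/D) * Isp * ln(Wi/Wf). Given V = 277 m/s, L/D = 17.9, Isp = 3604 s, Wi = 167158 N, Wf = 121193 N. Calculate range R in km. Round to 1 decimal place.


Step 1: Coefficient = V * (L/D) * Isp = 277 * 17.9 * 3604 = 17869713.2 m
Step 2: Wi/Wf = 167158 / 121193 = 1.379271
Step 3: ln(1.379271) = 0.321555
Step 4: R = 17869713.2 * 0.321555 = 5746098.4 m = 5746.1 km

5746.1


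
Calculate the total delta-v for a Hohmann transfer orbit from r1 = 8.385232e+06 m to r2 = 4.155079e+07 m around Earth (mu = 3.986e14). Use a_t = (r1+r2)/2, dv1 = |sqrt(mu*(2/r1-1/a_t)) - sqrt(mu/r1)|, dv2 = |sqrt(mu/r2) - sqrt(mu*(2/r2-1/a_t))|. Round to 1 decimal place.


Step 1: Transfer semi-major axis a_t = (8.385232e+06 + 4.155079e+07) / 2 = 2.496801e+07 m
Step 2: v1 (circular at r1) = sqrt(mu/r1) = 6894.63 m/s
Step 3: v_t1 = sqrt(mu*(2/r1 - 1/a_t)) = 8894.24 m/s
Step 4: dv1 = |8894.24 - 6894.63| = 1999.61 m/s
Step 5: v2 (circular at r2) = 3097.27 m/s, v_t2 = 1794.92 m/s
Step 6: dv2 = |3097.27 - 1794.92| = 1302.35 m/s
Step 7: Total delta-v = 1999.61 + 1302.35 = 3302.0 m/s

3302.0


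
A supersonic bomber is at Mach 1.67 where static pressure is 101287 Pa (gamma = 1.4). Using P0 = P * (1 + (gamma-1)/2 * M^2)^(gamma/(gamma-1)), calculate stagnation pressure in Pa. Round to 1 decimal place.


Step 1: (gamma-1)/2 * M^2 = 0.2 * 2.7889 = 0.55778
Step 2: 1 + 0.55778 = 1.55778
Step 3: Exponent gamma/(gamma-1) = 3.5
Step 4: P0 = 101287 * 1.55778^3.5 = 477886.9 Pa

477886.9


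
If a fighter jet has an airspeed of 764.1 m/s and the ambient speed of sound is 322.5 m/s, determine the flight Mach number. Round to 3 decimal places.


Step 1: M = V / a = 764.1 / 322.5
Step 2: M = 2.369

2.369


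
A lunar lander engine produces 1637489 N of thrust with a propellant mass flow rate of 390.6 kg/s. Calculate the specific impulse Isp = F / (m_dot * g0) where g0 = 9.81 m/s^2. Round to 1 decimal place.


Step 1: m_dot * g0 = 390.6 * 9.81 = 3831.79
Step 2: Isp = 1637489 / 3831.79 = 427.3 s

427.3


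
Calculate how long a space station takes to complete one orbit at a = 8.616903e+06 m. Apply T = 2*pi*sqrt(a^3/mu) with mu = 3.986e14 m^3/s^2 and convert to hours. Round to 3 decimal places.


Step 1: a^3 / mu = 6.398138e+20 / 3.986e14 = 1.605153e+06
Step 2: sqrt(1.605153e+06) = 1266.9462 s
Step 3: T = 2*pi * 1266.9462 = 7960.46 s
Step 4: T in hours = 7960.46 / 3600 = 2.211 hours

2.211


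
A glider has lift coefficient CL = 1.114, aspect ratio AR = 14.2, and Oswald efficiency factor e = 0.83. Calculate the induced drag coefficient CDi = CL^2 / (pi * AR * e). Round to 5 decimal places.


Step 1: CL^2 = 1.114^2 = 1.240996
Step 2: pi * AR * e = 3.14159 * 14.2 * 0.83 = 37.026811
Step 3: CDi = 1.240996 / 37.026811 = 0.03352

0.03352


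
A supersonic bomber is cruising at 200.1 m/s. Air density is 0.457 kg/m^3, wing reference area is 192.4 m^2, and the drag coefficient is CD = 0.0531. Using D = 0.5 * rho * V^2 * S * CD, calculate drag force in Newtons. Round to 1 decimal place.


Step 1: Dynamic pressure q = 0.5 * 0.457 * 200.1^2 = 9149.1423 Pa
Step 2: Drag D = q * S * CD = 9149.1423 * 192.4 * 0.0531
Step 3: D = 93471.7 N

93471.7


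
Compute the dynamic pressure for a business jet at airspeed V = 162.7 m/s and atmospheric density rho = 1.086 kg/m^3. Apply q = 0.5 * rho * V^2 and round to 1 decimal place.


Step 1: V^2 = 162.7^2 = 26471.29
Step 2: q = 0.5 * 1.086 * 26471.29
Step 3: q = 14373.9 Pa

14373.9


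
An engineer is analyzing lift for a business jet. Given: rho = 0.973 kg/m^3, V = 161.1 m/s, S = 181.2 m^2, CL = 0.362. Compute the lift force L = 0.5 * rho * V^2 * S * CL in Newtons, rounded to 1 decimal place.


Step 1: Calculate dynamic pressure q = 0.5 * 0.973 * 161.1^2 = 0.5 * 0.973 * 25953.21 = 12626.2367 Pa
Step 2: Multiply by wing area and lift coefficient: L = 12626.2367 * 181.2 * 0.362
Step 3: L = 2287874.0837 * 0.362 = 828210.4 N

828210.4


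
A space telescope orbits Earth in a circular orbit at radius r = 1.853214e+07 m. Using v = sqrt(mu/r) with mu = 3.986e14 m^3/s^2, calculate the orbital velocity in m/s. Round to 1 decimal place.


Step 1: mu / r = 3.986e14 / 1.853214e+07 = 21508579.1495
Step 2: v = sqrt(21508579.1495) = 4637.7 m/s

4637.7


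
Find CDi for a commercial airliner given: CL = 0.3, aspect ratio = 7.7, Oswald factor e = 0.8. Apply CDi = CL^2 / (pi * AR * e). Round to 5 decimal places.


Step 1: CL^2 = 0.3^2 = 0.09
Step 2: pi * AR * e = 3.14159 * 7.7 * 0.8 = 19.352211
Step 3: CDi = 0.09 / 19.352211 = 0.00465

0.00465


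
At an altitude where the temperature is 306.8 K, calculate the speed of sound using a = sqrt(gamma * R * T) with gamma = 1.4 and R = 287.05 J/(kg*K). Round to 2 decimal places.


Step 1: gamma * R * T = 1.4 * 287.05 * 306.8 = 123293.716
Step 2: a = sqrt(123293.716) = 351.13 m/s

351.13


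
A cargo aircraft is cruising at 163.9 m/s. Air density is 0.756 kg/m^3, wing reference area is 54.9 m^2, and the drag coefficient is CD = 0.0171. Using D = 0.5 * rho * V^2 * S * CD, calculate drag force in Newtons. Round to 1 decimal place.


Step 1: Dynamic pressure q = 0.5 * 0.756 * 163.9^2 = 10154.2934 Pa
Step 2: Drag D = q * S * CD = 10154.2934 * 54.9 * 0.0171
Step 3: D = 9532.7 N

9532.7


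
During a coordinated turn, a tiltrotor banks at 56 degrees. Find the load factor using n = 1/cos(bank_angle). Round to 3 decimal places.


Step 1: Convert 56 degrees to radians = 0.977384
Step 2: cos(56 deg) = 0.559193
Step 3: n = 1 / 0.559193 = 1.788

1.788


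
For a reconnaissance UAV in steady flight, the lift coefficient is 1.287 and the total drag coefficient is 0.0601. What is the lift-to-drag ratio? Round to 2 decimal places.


Step 1: L/D = CL / CD = 1.287 / 0.0601
Step 2: L/D = 21.41

21.41


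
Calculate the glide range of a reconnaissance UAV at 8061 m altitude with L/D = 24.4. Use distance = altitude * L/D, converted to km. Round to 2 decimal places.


Step 1: Glide distance = altitude * L/D = 8061 * 24.4 = 196688.4 m
Step 2: Convert to km: 196688.4 / 1000 = 196.69 km

196.69


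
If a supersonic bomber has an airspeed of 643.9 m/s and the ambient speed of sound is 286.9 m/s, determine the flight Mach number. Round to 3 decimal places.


Step 1: M = V / a = 643.9 / 286.9
Step 2: M = 2.244

2.244


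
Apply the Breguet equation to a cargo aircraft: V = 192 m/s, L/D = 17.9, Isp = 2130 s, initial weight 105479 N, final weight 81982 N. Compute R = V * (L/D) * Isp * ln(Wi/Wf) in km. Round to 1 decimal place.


Step 1: Coefficient = V * (L/D) * Isp = 192 * 17.9 * 2130 = 7320384.0 m
Step 2: Wi/Wf = 105479 / 81982 = 1.286612
Step 3: ln(1.286612) = 0.252012
Step 4: R = 7320384.0 * 0.252012 = 1844825.9 m = 1844.8 km

1844.8


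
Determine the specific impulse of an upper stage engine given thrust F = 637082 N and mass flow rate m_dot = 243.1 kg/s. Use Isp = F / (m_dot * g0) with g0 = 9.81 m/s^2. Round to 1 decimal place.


Step 1: m_dot * g0 = 243.1 * 9.81 = 2384.81
Step 2: Isp = 637082 / 2384.81 = 267.1 s

267.1


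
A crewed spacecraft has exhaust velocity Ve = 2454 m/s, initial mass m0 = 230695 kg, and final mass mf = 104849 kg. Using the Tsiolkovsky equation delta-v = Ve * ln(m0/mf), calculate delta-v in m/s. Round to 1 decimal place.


Step 1: Mass ratio m0/mf = 230695 / 104849 = 2.200259
Step 2: ln(2.200259) = 0.788575
Step 3: delta-v = 2454 * 0.788575 = 1935.2 m/s

1935.2


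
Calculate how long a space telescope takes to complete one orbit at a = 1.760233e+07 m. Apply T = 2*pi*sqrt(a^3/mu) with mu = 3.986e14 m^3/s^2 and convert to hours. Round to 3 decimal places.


Step 1: a^3 / mu = 5.453942e+21 / 3.986e14 = 1.368274e+07
Step 2: sqrt(1.368274e+07) = 3699.0192 s
Step 3: T = 2*pi * 3699.0192 = 23241.62 s
Step 4: T in hours = 23241.62 / 3600 = 6.456 hours

6.456


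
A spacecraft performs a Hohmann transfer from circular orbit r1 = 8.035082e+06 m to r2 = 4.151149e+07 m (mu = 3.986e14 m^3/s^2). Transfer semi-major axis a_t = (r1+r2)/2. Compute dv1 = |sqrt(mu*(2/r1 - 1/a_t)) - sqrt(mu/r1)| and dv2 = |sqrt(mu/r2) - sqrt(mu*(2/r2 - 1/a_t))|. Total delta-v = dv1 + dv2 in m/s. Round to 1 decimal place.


Step 1: Transfer semi-major axis a_t = (8.035082e+06 + 4.151149e+07) / 2 = 2.477329e+07 m
Step 2: v1 (circular at r1) = sqrt(mu/r1) = 7043.26 m/s
Step 3: v_t1 = sqrt(mu*(2/r1 - 1/a_t)) = 9117.29 m/s
Step 4: dv1 = |9117.29 - 7043.26| = 2074.04 m/s
Step 5: v2 (circular at r2) = 3098.74 m/s, v_t2 = 1764.77 m/s
Step 6: dv2 = |3098.74 - 1764.77| = 1333.97 m/s
Step 7: Total delta-v = 2074.04 + 1333.97 = 3408.0 m/s

3408.0


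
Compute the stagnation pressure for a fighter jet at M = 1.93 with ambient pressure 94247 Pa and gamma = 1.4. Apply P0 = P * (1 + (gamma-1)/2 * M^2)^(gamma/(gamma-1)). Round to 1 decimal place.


Step 1: (gamma-1)/2 * M^2 = 0.2 * 3.7249 = 0.74498
Step 2: 1 + 0.74498 = 1.74498
Step 3: Exponent gamma/(gamma-1) = 3.5
Step 4: P0 = 94247 * 1.74498^3.5 = 661506.5 Pa

661506.5


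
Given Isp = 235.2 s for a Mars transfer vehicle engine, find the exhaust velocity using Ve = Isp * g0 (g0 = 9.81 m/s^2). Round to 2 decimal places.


Step 1: Ve = Isp * g0 = 235.2 * 9.81
Step 2: Ve = 2307.31 m/s

2307.31


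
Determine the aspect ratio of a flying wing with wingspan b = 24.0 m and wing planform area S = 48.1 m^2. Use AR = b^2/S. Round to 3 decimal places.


Step 1: b^2 = 24.0^2 = 576.0
Step 2: AR = 576.0 / 48.1 = 11.975

11.975


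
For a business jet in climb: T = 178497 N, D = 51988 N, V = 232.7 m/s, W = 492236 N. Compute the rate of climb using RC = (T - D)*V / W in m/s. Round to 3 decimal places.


Step 1: Excess thrust = T - D = 178497 - 51988 = 126509 N
Step 2: Excess power = 126509 * 232.7 = 29438644.3 W
Step 3: RC = 29438644.3 / 492236 = 59.806 m/s

59.806


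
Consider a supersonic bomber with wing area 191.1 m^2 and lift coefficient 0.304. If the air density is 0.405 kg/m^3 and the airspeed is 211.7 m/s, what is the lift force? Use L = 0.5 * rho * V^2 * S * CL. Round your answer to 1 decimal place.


Step 1: Calculate dynamic pressure q = 0.5 * 0.405 * 211.7^2 = 0.5 * 0.405 * 44816.89 = 9075.4202 Pa
Step 2: Multiply by wing area and lift coefficient: L = 9075.4202 * 191.1 * 0.304
Step 3: L = 1734312.805 * 0.304 = 527231.1 N

527231.1


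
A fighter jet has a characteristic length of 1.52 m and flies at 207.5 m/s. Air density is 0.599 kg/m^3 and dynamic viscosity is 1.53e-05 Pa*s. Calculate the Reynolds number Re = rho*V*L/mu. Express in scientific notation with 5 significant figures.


Step 1: Numerator = rho * V * L = 0.599 * 207.5 * 1.52 = 188.9246
Step 2: Re = 188.9246 / 1.53e-05
Step 3: Re = 1.2348e+07

1.2348e+07


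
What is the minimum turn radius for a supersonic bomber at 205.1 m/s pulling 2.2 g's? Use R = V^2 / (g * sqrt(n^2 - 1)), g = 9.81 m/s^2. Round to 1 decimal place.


Step 1: V^2 = 205.1^2 = 42066.01
Step 2: n^2 - 1 = 2.2^2 - 1 = 3.84
Step 3: sqrt(3.84) = 1.959592
Step 4: R = 42066.01 / (9.81 * 1.959592) = 2188.2 m

2188.2


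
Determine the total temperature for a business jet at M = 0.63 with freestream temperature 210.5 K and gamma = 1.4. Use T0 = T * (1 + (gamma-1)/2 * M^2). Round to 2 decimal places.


Step 1: (gamma-1)/2 = 0.2
Step 2: M^2 = 0.3969
Step 3: 1 + 0.2 * 0.3969 = 1.07938
Step 4: T0 = 210.5 * 1.07938 = 227.21 K

227.21


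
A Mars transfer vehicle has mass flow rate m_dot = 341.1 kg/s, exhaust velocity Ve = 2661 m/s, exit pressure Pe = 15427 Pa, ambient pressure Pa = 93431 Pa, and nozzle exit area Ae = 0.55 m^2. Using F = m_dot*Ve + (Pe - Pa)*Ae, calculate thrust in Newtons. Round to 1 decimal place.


Step 1: Momentum thrust = m_dot * Ve = 341.1 * 2661 = 907667.1 N
Step 2: Pressure thrust = (Pe - Pa) * Ae = (15427 - 93431) * 0.55 = -42902.20 N
Step 3: Total thrust F = 907667.1 + -42902.20 = 864764.9 N

864764.9


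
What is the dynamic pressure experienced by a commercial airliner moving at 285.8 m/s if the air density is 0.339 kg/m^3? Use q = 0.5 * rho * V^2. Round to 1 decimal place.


Step 1: V^2 = 285.8^2 = 81681.64
Step 2: q = 0.5 * 0.339 * 81681.64
Step 3: q = 13845.0 Pa

13845.0


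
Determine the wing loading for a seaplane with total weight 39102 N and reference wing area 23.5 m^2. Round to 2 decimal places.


Step 1: Wing loading = W / S = 39102 / 23.5
Step 2: Wing loading = 1663.91 N/m^2

1663.91


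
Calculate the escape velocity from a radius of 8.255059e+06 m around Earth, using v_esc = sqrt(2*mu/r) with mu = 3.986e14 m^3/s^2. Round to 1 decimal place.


Step 1: 2*mu/r = 2 * 3.986e14 / 8.255059e+06 = 96571084.4707
Step 2: v_esc = sqrt(96571084.4707) = 9827.1 m/s

9827.1


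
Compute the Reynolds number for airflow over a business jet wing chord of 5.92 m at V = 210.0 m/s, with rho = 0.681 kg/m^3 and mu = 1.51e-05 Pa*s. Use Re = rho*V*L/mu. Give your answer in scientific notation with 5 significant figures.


Step 1: Numerator = rho * V * L = 0.681 * 210.0 * 5.92 = 846.6192
Step 2: Re = 846.6192 / 1.51e-05
Step 3: Re = 5.6067e+07

5.6067e+07


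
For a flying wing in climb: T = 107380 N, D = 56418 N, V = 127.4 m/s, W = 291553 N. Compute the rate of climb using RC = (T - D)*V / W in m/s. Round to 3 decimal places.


Step 1: Excess thrust = T - D = 107380 - 56418 = 50962 N
Step 2: Excess power = 50962 * 127.4 = 6492558.8 W
Step 3: RC = 6492558.8 / 291553 = 22.269 m/s

22.269


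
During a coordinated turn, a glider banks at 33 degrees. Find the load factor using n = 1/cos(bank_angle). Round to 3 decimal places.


Step 1: Convert 33 degrees to radians = 0.575959
Step 2: cos(33 deg) = 0.838671
Step 3: n = 1 / 0.838671 = 1.192

1.192


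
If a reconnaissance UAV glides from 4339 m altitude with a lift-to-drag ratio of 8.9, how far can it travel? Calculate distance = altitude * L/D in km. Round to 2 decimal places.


Step 1: Glide distance = altitude * L/D = 4339 * 8.9 = 38617.1 m
Step 2: Convert to km: 38617.1 / 1000 = 38.62 km

38.62


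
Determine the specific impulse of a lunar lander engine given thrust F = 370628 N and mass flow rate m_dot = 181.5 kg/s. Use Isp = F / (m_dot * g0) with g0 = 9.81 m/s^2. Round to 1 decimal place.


Step 1: m_dot * g0 = 181.5 * 9.81 = 1780.52
Step 2: Isp = 370628 / 1780.52 = 208.2 s

208.2


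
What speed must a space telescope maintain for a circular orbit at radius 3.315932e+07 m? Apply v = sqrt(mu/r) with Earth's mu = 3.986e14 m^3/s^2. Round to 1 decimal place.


Step 1: mu / r = 3.986e14 / 3.315932e+07 = 12020753.1397
Step 2: v = sqrt(12020753.1397) = 3467.1 m/s

3467.1


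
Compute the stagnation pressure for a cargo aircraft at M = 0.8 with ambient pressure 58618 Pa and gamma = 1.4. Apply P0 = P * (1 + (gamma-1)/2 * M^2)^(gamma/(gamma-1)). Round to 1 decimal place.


Step 1: (gamma-1)/2 * M^2 = 0.2 * 0.64 = 0.128
Step 2: 1 + 0.128 = 1.128
Step 3: Exponent gamma/(gamma-1) = 3.5
Step 4: P0 = 58618 * 1.128^3.5 = 89353.8 Pa

89353.8


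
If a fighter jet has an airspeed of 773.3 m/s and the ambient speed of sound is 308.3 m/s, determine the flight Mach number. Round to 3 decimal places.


Step 1: M = V / a = 773.3 / 308.3
Step 2: M = 2.508

2.508


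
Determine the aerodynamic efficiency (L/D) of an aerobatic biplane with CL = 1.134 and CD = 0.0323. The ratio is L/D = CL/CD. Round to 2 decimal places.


Step 1: L/D = CL / CD = 1.134 / 0.0323
Step 2: L/D = 35.11

35.11


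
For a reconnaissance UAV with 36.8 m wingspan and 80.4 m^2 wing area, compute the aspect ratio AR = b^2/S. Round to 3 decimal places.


Step 1: b^2 = 36.8^2 = 1354.24
Step 2: AR = 1354.24 / 80.4 = 16.844

16.844


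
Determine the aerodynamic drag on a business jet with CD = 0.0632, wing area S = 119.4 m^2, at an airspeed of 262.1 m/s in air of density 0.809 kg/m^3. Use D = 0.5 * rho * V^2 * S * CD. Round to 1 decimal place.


Step 1: Dynamic pressure q = 0.5 * 0.809 * 262.1^2 = 27787.6978 Pa
Step 2: Drag D = q * S * CD = 27787.6978 * 119.4 * 0.0632
Step 3: D = 209688.2 N

209688.2


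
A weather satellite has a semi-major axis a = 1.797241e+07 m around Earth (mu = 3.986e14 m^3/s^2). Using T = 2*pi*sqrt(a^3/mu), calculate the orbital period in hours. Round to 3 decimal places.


Step 1: a^3 / mu = 5.805224e+21 / 3.986e14 = 1.456403e+07
Step 2: sqrt(1.456403e+07) = 3816.2853 s
Step 3: T = 2*pi * 3816.2853 = 23978.43 s
Step 4: T in hours = 23978.43 / 3600 = 6.661 hours

6.661


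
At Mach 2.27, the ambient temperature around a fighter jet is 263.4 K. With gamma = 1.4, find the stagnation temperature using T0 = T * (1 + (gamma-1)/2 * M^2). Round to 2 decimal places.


Step 1: (gamma-1)/2 = 0.2
Step 2: M^2 = 5.1529
Step 3: 1 + 0.2 * 5.1529 = 2.03058
Step 4: T0 = 263.4 * 2.03058 = 534.85 K

534.85


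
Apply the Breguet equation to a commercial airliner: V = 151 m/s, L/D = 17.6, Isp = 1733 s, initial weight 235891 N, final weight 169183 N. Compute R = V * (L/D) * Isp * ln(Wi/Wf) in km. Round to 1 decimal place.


Step 1: Coefficient = V * (L/D) * Isp = 151 * 17.6 * 1733 = 4605620.8 m
Step 2: Wi/Wf = 235891 / 169183 = 1.394295
Step 3: ln(1.394295) = 0.332389
Step 4: R = 4605620.8 * 0.332389 = 1530857.1 m = 1530.9 km

1530.9


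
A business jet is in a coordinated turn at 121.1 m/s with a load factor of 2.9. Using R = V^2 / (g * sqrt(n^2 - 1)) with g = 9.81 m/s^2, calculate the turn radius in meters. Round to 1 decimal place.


Step 1: V^2 = 121.1^2 = 14665.21
Step 2: n^2 - 1 = 2.9^2 - 1 = 7.41
Step 3: sqrt(7.41) = 2.722132
Step 4: R = 14665.21 / (9.81 * 2.722132) = 549.2 m

549.2


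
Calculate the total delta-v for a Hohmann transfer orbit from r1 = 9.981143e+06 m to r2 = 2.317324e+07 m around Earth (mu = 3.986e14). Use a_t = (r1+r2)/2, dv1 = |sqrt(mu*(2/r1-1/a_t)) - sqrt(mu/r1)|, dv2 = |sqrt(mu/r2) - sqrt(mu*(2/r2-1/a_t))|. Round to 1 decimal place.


Step 1: Transfer semi-major axis a_t = (9.981143e+06 + 2.317324e+07) / 2 = 1.657719e+07 m
Step 2: v1 (circular at r1) = sqrt(mu/r1) = 6319.44 m/s
Step 3: v_t1 = sqrt(mu*(2/r1 - 1/a_t)) = 7471.65 m/s
Step 4: dv1 = |7471.65 - 6319.44| = 1152.21 m/s
Step 5: v2 (circular at r2) = 4147.39 m/s, v_t2 = 3218.18 m/s
Step 6: dv2 = |4147.39 - 3218.18| = 929.22 m/s
Step 7: Total delta-v = 1152.21 + 929.22 = 2081.4 m/s

2081.4


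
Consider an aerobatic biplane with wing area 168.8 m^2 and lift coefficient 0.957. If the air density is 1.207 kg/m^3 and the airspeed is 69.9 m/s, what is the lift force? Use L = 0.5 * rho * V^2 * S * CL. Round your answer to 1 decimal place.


Step 1: Calculate dynamic pressure q = 0.5 * 1.207 * 69.9^2 = 0.5 * 1.207 * 4886.01 = 2948.707 Pa
Step 2: Multiply by wing area and lift coefficient: L = 2948.707 * 168.8 * 0.957
Step 3: L = 497741.7475 * 0.957 = 476338.9 N

476338.9


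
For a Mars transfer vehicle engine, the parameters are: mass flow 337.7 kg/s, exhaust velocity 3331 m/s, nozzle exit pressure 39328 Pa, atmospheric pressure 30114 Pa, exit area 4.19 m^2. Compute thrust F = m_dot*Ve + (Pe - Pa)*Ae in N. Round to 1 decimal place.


Step 1: Momentum thrust = m_dot * Ve = 337.7 * 3331 = 1124878.7 N
Step 2: Pressure thrust = (Pe - Pa) * Ae = (39328 - 30114) * 4.19 = 38606.66 N
Step 3: Total thrust F = 1124878.7 + 38606.66 = 1163485.4 N

1163485.4


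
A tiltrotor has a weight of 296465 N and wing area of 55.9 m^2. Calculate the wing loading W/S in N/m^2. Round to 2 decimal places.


Step 1: Wing loading = W / S = 296465 / 55.9
Step 2: Wing loading = 5303.49 N/m^2

5303.49


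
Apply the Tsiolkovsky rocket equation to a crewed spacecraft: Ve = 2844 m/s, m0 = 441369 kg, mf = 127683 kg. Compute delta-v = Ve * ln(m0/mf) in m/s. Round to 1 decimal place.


Step 1: Mass ratio m0/mf = 441369 / 127683 = 3.456756
Step 2: ln(3.456756) = 1.240331
Step 3: delta-v = 2844 * 1.240331 = 3527.5 m/s

3527.5


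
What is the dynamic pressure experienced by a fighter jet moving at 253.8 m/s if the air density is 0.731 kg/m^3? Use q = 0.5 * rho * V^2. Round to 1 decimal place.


Step 1: V^2 = 253.8^2 = 64414.44
Step 2: q = 0.5 * 0.731 * 64414.44
Step 3: q = 23543.5 Pa

23543.5


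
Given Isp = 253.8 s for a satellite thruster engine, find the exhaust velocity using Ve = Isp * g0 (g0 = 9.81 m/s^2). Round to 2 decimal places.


Step 1: Ve = Isp * g0 = 253.8 * 9.81
Step 2: Ve = 2489.78 m/s

2489.78


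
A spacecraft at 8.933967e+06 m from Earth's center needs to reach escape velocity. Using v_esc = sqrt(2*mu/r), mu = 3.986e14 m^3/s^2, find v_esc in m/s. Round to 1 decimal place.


Step 1: 2*mu/r = 2 * 3.986e14 / 8.933967e+06 = 89232476.4575
Step 2: v_esc = sqrt(89232476.4575) = 9446.3 m/s

9446.3


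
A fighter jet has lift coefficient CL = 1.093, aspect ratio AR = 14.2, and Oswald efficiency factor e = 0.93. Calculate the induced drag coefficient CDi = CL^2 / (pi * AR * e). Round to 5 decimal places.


Step 1: CL^2 = 1.093^2 = 1.194649
Step 2: pi * AR * e = 3.14159 * 14.2 * 0.93 = 41.487873
Step 3: CDi = 1.194649 / 41.487873 = 0.02880

0.02880


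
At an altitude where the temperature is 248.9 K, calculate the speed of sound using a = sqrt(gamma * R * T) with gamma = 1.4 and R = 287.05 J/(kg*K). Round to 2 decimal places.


Step 1: gamma * R * T = 1.4 * 287.05 * 248.9 = 100025.443
Step 2: a = sqrt(100025.443) = 316.27 m/s

316.27


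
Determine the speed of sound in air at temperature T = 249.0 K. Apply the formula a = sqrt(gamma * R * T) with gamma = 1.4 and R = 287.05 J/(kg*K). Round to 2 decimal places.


Step 1: gamma * R * T = 1.4 * 287.05 * 249.0 = 100065.63
Step 2: a = sqrt(100065.63) = 316.33 m/s

316.33


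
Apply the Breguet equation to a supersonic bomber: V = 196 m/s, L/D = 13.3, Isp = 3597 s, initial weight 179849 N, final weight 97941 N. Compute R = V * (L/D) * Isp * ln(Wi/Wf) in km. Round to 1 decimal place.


Step 1: Coefficient = V * (L/D) * Isp = 196 * 13.3 * 3597 = 9376659.6 m
Step 2: Wi/Wf = 179849 / 97941 = 1.836299
Step 3: ln(1.836299) = 0.607752
Step 4: R = 9376659.6 * 0.607752 = 5698686.9 m = 5698.7 km

5698.7


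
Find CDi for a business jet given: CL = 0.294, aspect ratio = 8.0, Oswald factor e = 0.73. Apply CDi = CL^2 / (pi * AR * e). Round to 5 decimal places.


Step 1: CL^2 = 0.294^2 = 0.086436
Step 2: pi * AR * e = 3.14159 * 8.0 * 0.73 = 18.346901
Step 3: CDi = 0.086436 / 18.346901 = 0.00471

0.00471


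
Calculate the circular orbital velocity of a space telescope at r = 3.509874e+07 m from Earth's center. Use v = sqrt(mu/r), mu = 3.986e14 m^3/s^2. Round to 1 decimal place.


Step 1: mu / r = 3.986e14 / 3.509874e+07 = 11356533.0265
Step 2: v = sqrt(11356533.0265) = 3369.9 m/s

3369.9


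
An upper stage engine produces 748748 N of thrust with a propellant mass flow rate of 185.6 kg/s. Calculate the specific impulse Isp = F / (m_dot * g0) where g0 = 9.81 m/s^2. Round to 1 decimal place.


Step 1: m_dot * g0 = 185.6 * 9.81 = 1820.74
Step 2: Isp = 748748 / 1820.74 = 411.2 s

411.2


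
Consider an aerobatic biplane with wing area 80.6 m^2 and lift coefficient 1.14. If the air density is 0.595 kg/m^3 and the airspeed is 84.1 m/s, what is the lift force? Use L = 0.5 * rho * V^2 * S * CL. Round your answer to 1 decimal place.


Step 1: Calculate dynamic pressure q = 0.5 * 0.595 * 84.1^2 = 0.5 * 0.595 * 7072.81 = 2104.161 Pa
Step 2: Multiply by wing area and lift coefficient: L = 2104.161 * 80.6 * 1.14
Step 3: L = 169595.3746 * 1.14 = 193338.7 N

193338.7


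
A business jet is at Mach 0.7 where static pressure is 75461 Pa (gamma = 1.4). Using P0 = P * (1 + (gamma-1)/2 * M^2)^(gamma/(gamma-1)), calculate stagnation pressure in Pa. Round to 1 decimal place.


Step 1: (gamma-1)/2 * M^2 = 0.2 * 0.49 = 0.098
Step 2: 1 + 0.098 = 1.098
Step 3: Exponent gamma/(gamma-1) = 3.5
Step 4: P0 = 75461 * 1.098^3.5 = 104672.1 Pa

104672.1


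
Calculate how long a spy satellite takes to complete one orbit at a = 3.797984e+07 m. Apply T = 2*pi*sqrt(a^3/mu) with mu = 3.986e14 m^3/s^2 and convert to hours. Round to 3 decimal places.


Step 1: a^3 / mu = 5.478471e+22 / 3.986e14 = 1.374428e+08
Step 2: sqrt(1.374428e+08) = 11723.6015 s
Step 3: T = 2*pi * 11723.6015 = 73661.56 s
Step 4: T in hours = 73661.56 / 3600 = 20.462 hours

20.462


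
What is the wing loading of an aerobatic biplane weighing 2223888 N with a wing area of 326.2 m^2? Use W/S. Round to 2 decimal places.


Step 1: Wing loading = W / S = 2223888 / 326.2
Step 2: Wing loading = 6817.56 N/m^2

6817.56


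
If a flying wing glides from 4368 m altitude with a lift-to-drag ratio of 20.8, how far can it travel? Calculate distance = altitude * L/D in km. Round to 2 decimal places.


Step 1: Glide distance = altitude * L/D = 4368 * 20.8 = 90854.4 m
Step 2: Convert to km: 90854.4 / 1000 = 90.85 km

90.85


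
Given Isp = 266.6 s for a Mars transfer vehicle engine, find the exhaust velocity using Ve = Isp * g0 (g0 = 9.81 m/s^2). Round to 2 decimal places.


Step 1: Ve = Isp * g0 = 266.6 * 9.81
Step 2: Ve = 2615.35 m/s

2615.35


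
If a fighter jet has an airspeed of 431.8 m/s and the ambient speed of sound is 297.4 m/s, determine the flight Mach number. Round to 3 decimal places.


Step 1: M = V / a = 431.8 / 297.4
Step 2: M = 1.452

1.452


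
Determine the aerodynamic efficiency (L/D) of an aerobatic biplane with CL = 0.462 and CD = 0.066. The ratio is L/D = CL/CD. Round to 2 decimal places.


Step 1: L/D = CL / CD = 0.462 / 0.066
Step 2: L/D = 7.00

7.00


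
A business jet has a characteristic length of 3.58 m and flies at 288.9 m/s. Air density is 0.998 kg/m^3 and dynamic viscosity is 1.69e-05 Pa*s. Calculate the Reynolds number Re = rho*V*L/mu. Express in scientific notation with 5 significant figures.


Step 1: Numerator = rho * V * L = 0.998 * 288.9 * 3.58 = 1032.193476
Step 2: Re = 1032.193476 / 1.69e-05
Step 3: Re = 6.1077e+07

6.1077e+07


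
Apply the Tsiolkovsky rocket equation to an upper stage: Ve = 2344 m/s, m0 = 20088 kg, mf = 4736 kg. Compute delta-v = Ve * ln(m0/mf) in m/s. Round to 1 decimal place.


Step 1: Mass ratio m0/mf = 20088 / 4736 = 4.241554
Step 2: ln(4.241554) = 1.44493
Step 3: delta-v = 2344 * 1.44493 = 3386.9 m/s

3386.9


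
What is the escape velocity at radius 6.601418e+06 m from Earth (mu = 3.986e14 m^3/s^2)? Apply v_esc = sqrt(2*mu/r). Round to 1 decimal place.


Step 1: 2*mu/r = 2 * 3.986e14 / 6.601418e+06 = 120761933.2695
Step 2: v_esc = sqrt(120761933.2695) = 10989.2 m/s

10989.2


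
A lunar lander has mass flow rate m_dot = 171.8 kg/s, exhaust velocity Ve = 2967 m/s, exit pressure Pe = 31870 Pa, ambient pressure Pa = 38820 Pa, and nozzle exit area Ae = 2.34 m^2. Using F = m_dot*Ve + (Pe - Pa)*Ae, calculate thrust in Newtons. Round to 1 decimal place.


Step 1: Momentum thrust = m_dot * Ve = 171.8 * 2967 = 509730.6 N
Step 2: Pressure thrust = (Pe - Pa) * Ae = (31870 - 38820) * 2.34 = -16263.00 N
Step 3: Total thrust F = 509730.6 + -16263.00 = 493467.6 N

493467.6


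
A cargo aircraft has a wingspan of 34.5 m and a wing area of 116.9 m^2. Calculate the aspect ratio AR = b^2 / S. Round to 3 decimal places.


Step 1: b^2 = 34.5^2 = 1190.25
Step 2: AR = 1190.25 / 116.9 = 10.182

10.182


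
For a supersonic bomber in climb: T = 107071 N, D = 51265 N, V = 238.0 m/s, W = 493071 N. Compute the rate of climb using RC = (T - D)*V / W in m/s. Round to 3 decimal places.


Step 1: Excess thrust = T - D = 107071 - 51265 = 55806 N
Step 2: Excess power = 55806 * 238.0 = 13281828.0 W
Step 3: RC = 13281828.0 / 493071 = 26.937 m/s

26.937


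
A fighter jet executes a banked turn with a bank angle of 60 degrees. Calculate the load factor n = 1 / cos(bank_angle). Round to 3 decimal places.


Step 1: Convert 60 degrees to radians = 1.047198
Step 2: cos(60 deg) = 0.5
Step 3: n = 1 / 0.5 = 2.000

2.000


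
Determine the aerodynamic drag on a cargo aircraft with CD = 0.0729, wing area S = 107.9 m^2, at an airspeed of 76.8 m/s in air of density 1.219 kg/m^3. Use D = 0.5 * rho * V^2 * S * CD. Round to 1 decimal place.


Step 1: Dynamic pressure q = 0.5 * 1.219 * 76.8^2 = 3594.9773 Pa
Step 2: Drag D = q * S * CD = 3594.9773 * 107.9 * 0.0729
Step 3: D = 28277.8 N

28277.8


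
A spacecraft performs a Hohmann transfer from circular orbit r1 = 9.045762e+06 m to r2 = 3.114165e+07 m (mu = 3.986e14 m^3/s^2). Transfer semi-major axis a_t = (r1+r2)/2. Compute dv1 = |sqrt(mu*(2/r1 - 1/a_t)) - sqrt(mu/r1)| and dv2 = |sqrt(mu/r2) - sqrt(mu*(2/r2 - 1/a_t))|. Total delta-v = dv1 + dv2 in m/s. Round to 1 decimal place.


Step 1: Transfer semi-major axis a_t = (9.045762e+06 + 3.114165e+07) / 2 = 2.009371e+07 m
Step 2: v1 (circular at r1) = sqrt(mu/r1) = 6638.13 m/s
Step 3: v_t1 = sqrt(mu*(2/r1 - 1/a_t)) = 8263.93 m/s
Step 4: dv1 = |8263.93 - 6638.13| = 1625.8 m/s
Step 5: v2 (circular at r2) = 3577.65 m/s, v_t2 = 2400.44 m/s
Step 6: dv2 = |3577.65 - 2400.44| = 1177.21 m/s
Step 7: Total delta-v = 1625.8 + 1177.21 = 2803.0 m/s

2803.0


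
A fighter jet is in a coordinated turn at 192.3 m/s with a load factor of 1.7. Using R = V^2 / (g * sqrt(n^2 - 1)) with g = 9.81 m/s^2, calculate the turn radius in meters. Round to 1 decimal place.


Step 1: V^2 = 192.3^2 = 36979.29
Step 2: n^2 - 1 = 1.7^2 - 1 = 1.89
Step 3: sqrt(1.89) = 1.374773
Step 4: R = 36979.29 / (9.81 * 1.374773) = 2741.9 m

2741.9


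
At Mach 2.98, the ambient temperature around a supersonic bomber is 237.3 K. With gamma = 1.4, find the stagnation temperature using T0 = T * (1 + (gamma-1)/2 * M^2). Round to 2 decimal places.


Step 1: (gamma-1)/2 = 0.2
Step 2: M^2 = 8.8804
Step 3: 1 + 0.2 * 8.8804 = 2.77608
Step 4: T0 = 237.3 * 2.77608 = 658.76 K

658.76


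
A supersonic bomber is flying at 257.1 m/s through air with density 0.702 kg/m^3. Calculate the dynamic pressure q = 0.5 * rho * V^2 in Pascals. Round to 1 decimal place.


Step 1: V^2 = 257.1^2 = 66100.41
Step 2: q = 0.5 * 0.702 * 66100.41
Step 3: q = 23201.2 Pa

23201.2


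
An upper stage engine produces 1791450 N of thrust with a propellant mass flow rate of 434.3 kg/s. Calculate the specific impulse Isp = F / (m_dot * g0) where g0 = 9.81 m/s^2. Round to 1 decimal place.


Step 1: m_dot * g0 = 434.3 * 9.81 = 4260.48
Step 2: Isp = 1791450 / 4260.48 = 420.5 s

420.5


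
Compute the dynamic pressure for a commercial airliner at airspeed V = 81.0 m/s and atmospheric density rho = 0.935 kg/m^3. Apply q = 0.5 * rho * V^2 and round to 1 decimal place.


Step 1: V^2 = 81.0^2 = 6561.0
Step 2: q = 0.5 * 0.935 * 6561.0
Step 3: q = 3067.3 Pa

3067.3


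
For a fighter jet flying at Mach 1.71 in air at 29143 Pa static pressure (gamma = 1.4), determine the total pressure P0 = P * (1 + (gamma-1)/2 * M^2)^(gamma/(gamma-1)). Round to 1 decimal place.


Step 1: (gamma-1)/2 * M^2 = 0.2 * 2.9241 = 0.58482
Step 2: 1 + 0.58482 = 1.58482
Step 3: Exponent gamma/(gamma-1) = 3.5
Step 4: P0 = 29143 * 1.58482^3.5 = 146037.4 Pa

146037.4


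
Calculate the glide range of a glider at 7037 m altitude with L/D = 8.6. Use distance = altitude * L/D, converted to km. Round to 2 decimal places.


Step 1: Glide distance = altitude * L/D = 7037 * 8.6 = 60518.2 m
Step 2: Convert to km: 60518.2 / 1000 = 60.52 km

60.52


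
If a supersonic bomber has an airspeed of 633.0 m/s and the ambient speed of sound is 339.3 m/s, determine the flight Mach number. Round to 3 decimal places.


Step 1: M = V / a = 633.0 / 339.3
Step 2: M = 1.866

1.866


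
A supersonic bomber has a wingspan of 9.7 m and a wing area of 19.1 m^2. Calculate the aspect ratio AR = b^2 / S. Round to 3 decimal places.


Step 1: b^2 = 9.7^2 = 94.09
Step 2: AR = 94.09 / 19.1 = 4.926

4.926


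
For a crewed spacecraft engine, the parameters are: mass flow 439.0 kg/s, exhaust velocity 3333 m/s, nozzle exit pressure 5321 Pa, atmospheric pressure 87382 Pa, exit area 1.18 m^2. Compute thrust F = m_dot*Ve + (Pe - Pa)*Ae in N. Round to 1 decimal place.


Step 1: Momentum thrust = m_dot * Ve = 439.0 * 3333 = 1463187.0 N
Step 2: Pressure thrust = (Pe - Pa) * Ae = (5321 - 87382) * 1.18 = -96831.98 N
Step 3: Total thrust F = 1463187.0 + -96831.98 = 1366355.0 N

1366355.0


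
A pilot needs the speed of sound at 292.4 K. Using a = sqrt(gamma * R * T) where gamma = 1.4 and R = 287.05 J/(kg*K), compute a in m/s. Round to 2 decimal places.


Step 1: gamma * R * T = 1.4 * 287.05 * 292.4 = 117506.788
Step 2: a = sqrt(117506.788) = 342.79 m/s

342.79


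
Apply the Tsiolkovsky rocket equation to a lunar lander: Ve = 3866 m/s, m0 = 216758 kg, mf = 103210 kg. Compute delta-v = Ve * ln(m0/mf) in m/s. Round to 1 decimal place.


Step 1: Mass ratio m0/mf = 216758 / 103210 = 2.100165
Step 2: ln(2.100165) = 0.742016
Step 3: delta-v = 3866 * 0.742016 = 2868.6 m/s

2868.6


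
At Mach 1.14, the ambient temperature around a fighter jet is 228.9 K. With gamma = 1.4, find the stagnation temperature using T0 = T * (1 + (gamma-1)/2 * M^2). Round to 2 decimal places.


Step 1: (gamma-1)/2 = 0.2
Step 2: M^2 = 1.2996
Step 3: 1 + 0.2 * 1.2996 = 1.25992
Step 4: T0 = 228.9 * 1.25992 = 288.40 K

288.40


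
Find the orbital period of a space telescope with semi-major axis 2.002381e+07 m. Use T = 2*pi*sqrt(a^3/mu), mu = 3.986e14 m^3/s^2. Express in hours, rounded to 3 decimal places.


Step 1: a^3 / mu = 8.028606e+21 / 3.986e14 = 2.014201e+07
Step 2: sqrt(2.014201e+07) = 4487.9853 s
Step 3: T = 2*pi * 4487.9853 = 28198.84 s
Step 4: T in hours = 28198.84 / 3600 = 7.833 hours

7.833


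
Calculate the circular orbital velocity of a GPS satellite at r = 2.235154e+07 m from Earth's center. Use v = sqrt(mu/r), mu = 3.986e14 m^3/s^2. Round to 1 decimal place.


Step 1: mu / r = 3.986e14 / 2.235154e+07 = 17833223.1247
Step 2: v = sqrt(17833223.1247) = 4222.9 m/s

4222.9


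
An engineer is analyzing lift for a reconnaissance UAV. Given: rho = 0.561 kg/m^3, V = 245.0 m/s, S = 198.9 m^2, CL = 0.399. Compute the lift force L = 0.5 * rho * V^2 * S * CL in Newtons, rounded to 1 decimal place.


Step 1: Calculate dynamic pressure q = 0.5 * 0.561 * 245.0^2 = 0.5 * 0.561 * 60025.0 = 16837.0125 Pa
Step 2: Multiply by wing area and lift coefficient: L = 16837.0125 * 198.9 * 0.399
Step 3: L = 3348881.7863 * 0.399 = 1336203.8 N

1336203.8


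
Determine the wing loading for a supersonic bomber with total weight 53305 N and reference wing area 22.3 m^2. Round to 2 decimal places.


Step 1: Wing loading = W / S = 53305 / 22.3
Step 2: Wing loading = 2390.36 N/m^2

2390.36


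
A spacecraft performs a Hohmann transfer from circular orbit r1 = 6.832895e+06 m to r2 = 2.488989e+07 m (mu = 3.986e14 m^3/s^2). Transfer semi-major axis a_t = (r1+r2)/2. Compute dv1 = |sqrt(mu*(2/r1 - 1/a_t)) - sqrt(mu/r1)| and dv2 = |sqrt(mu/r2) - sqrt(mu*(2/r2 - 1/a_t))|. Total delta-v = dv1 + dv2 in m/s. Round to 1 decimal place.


Step 1: Transfer semi-major axis a_t = (6.832895e+06 + 2.488989e+07) / 2 = 1.586139e+07 m
Step 2: v1 (circular at r1) = sqrt(mu/r1) = 7637.76 m/s
Step 3: v_t1 = sqrt(mu*(2/r1 - 1/a_t)) = 9567.69 m/s
Step 4: dv1 = |9567.69 - 7637.76| = 1929.93 m/s
Step 5: v2 (circular at r2) = 4001.82 m/s, v_t2 = 2626.57 m/s
Step 6: dv2 = |4001.82 - 2626.57| = 1375.25 m/s
Step 7: Total delta-v = 1929.93 + 1375.25 = 3305.2 m/s

3305.2
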